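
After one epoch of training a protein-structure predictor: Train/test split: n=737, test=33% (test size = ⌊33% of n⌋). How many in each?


Test = ⌊737·33/100⌋ = 243
Train = 737 - 243 = 494

Train: 494, Test: 243


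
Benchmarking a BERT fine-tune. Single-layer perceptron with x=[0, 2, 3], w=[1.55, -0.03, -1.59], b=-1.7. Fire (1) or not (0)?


z = (0)·(1.55) + (2)·(-0.03) + (3)·(-1.59) - 1.7
  = -6.53
step(z) = 0 (z<0)

0


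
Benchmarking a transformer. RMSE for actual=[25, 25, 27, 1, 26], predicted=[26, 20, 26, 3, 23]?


MSE = 40/5 = 8
RMSE = √(40/5) = 2.8284

2.8284


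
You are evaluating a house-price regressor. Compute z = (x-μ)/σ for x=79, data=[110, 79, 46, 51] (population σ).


μ = 71.5, σ = 25.5392
z = (79 - 71.5)/25.5392 = 0.2937

0.2937


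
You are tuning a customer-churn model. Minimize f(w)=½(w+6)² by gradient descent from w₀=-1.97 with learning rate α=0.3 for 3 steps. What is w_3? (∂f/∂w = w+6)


step 1: grad = -1.97+6 = 4.03; w = -1.97 - 0.3·(4.03) = -3.179
step 2: grad = -3.179+6 = 2.821; w = -3.179 - 0.3·(2.821) = -4.0253
step 3: grad = -4.0253+6 = 1.9747; w = -4.0253 - 0.3·(1.9747) = -4.61771

-4.61771


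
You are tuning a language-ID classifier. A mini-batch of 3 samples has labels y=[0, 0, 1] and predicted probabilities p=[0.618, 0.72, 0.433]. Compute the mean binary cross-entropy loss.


L[0] = -ln(1-0.618) = -ln(0.382) = 0.9623
L[1] = -ln(1-0.72) = -ln(0.28) = 1.273
L[2] = -ln(0.433) = 0.837
mean = (0.9623 + 1.273 + 0.837)/3 = 1.0241

1.0241


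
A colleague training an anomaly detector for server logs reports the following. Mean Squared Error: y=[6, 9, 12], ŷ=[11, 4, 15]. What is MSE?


Squared errors: (6-11)²=25, (9-4)²=25, (12-15)²=9
Sum = 59
MSE = 59/3 = 59/3

59/3


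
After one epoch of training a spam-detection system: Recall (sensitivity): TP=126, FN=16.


Recall = TP/(TP+FN)
= 126/(126+16)
= 126/142 = 88.73%

88.73%


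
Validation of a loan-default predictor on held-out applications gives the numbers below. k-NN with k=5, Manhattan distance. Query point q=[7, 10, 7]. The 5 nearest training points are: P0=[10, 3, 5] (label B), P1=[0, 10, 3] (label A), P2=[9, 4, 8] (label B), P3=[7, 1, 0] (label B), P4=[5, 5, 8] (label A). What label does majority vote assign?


d(q,P0) = 12  (label B)
d(q,P1) = 11  (label A)
d(q,P2) = 9  (label B)
d(q,P3) = 16  (label B)
d(q,P4) = 8  (label A)
Votes: A=2, B=3
Majority → B

B


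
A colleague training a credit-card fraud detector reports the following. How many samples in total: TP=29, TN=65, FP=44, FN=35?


Total = TP + TN + FP + FN
= 29 + 65 + 44 + 35
= 173
(Predicted positive: 73, predicted negative: 100)

173


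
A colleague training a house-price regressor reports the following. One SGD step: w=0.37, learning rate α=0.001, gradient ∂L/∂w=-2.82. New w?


w_new = w - α·∇
= 0.37 - 0.001·-2.82
= 0.37 + 0.00282
= 0.37282

0.37282


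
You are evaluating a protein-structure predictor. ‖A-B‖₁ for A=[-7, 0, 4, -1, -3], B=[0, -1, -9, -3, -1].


d = |-7-0| + |0+ 1| + |4+ 9| + |-1+ 3| + |-3+ 1|
  = 7 + 1 + 13 + 2 + 2
  = 25

25


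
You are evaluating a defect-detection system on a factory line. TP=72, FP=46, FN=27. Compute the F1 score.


Precision = 72/118 = 0.6102
Recall = 72/99 = 0.7273
F1 = 2·P·R/(P+R) = 2·TP/(2·TP+FP+FN) = 144/(144+46+27) = 144/217 = 0.6636

0.6636


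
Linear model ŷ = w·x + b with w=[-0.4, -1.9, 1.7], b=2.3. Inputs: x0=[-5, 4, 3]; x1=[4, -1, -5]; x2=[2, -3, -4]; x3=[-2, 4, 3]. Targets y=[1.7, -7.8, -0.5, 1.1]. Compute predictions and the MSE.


ŷ0 = (-0.4)·(-5) + (-1.9)·(4) + (1.7)·(3) + 2.3 = 1.8
ŷ1 = (-0.4)·(4) + (-1.9)·(-1) + (1.7)·(-5) + 2.3 = -5.9
ŷ2 = (-0.4)·(2) + (-1.9)·(-3) + (1.7)·(-4) + 2.3 = 0.4
ŷ3 = (-0.4)·(-2) + (-1.9)·(4) + (1.7)·(3) + 2.3 = 0.6
errors² = [0.01, 3.61, 0.81, 0.25]
MSE = 4.6800/4 = 1.17

1.17


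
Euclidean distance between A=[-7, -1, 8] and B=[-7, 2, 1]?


d = √((-7+ 7)² + (-1-2)² + (8-1)²)
  = √(0 + 9 + 49)
  = √58 = 7.6158

7.6158


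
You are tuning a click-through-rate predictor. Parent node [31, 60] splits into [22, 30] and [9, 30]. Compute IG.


Parent = [31, 60], H_parent = 0.9254
H_left = 0.9829 (n=52), H_right = 0.7793 (n=39)
H_children = (52/91)·0.9829 + (39/91)·0.7793 = 0.8956
IG = 0.9254 - 0.8956 = 0.0298

0.0298


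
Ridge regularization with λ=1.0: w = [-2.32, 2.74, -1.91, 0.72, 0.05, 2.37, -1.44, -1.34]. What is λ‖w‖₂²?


‖w‖₂² = (-2.32)² + (2.74)² + (-1.91)² + (0.72)² + (0.05)² + (2.37)² + (-1.44)² + (-1.34)²
     = 5.3824 + 7.5076 + 3.6481 + 0.5184 + 0.0025 + 5.6169 + 2.0736 + 1.7956
     = 26.5451
λ·‖w‖₂² = 1.0·26.5451 = 26.5451

26.5451


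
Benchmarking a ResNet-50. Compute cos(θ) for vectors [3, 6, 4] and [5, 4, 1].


A·B = 3·5 + 6·4 + 4·1 = 43
‖A‖ = √61 = 7.8102, ‖B‖ = √42 = 6.4807
cos = 43/(√61·√42) = 43/√2562 = 0.8495

0.8495


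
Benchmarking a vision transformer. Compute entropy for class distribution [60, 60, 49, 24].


Probabilities: [60/193, 60/193, 49/193, 24/193] ≈ [0.3109, 0.3109, 0.2539, 0.1244]
H = -((60/193)·log₂(60/193) + (60/193)·log₂(60/193) + (49/193)·log₂(49/193) + (24/193)·log₂(24/193))
  = 1.9241 bits

1.9241 bits


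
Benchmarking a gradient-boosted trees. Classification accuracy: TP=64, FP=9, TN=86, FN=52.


Accuracy = (TP+TN)/(TP+TN+FP+FN)
= (64+86)/(211)
= 150/211 = 71.09%

71.09%


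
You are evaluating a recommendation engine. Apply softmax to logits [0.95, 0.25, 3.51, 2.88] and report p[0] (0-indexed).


Exponentials: e^0.95=2.5857, e^0.25=1.284, e^3.51=33.4483, e^2.88=17.8143
Sum = 55.1323
Softmax = [0.0469, 0.0233, 0.6067, 0.3231]
p[0] = 2.5857/55.1323 = 0.0469

0.0469


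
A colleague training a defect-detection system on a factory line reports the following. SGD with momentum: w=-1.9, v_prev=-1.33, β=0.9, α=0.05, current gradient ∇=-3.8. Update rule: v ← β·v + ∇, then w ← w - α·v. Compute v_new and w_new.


v_new = 0.9·-1.33 - 3.8 = -1.197 - 3.8 = -4.997
w_new = -1.9 - 0.05·-4.997 = -1.9 + 0.24985 = -1.65015

v_new=-4.997, w_new=-1.65015


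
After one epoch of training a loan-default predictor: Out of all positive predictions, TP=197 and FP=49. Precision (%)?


Precision = TP/(TP+FP)
= 197/(197+49)
= 197/246 = 80.08%

80.08%


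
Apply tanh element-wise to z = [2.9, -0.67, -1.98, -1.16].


tanh(2.9) = 0.994
tanh(-0.67) = -0.585
tanh(-1.98) = -0.9626
tanh(-1.16) = -0.821
result = [0.994, -0.585, -0.9626, -0.821]

[0.994, -0.585, -0.9626, -0.821]


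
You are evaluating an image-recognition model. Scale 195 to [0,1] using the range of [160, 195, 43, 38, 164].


min=38, max=195
(195-38)/(195-38) = 157/157 = 1.0

1.0


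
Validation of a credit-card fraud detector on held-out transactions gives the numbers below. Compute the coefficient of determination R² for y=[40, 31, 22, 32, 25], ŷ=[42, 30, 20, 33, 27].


ȳ = 30
SS_res = Σ(y-ŷ)² = 14
SS_tot = Σ(y-ȳ)² = 194
R² = 1 - SS_res/SS_tot = 1 - 0.0722 = 0.9278

0.9278


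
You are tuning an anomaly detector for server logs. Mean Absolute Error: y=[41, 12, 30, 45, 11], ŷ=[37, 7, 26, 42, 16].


Absolute errors: |41-37|=4, |12-7|=5, |30-26|=4, |45-42|=3, |11-16|=5
Sum = 21
MAE = 21/5 = 21/5

21/5


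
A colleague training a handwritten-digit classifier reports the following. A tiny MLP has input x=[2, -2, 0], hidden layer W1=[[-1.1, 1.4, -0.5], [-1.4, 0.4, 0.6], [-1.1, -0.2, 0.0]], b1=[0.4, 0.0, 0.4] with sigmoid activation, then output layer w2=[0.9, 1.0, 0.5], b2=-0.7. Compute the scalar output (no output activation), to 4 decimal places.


z1[0] = (-1.1)·(2) + (1.4)·(-2) + (-0.5)·(0) + 0.4 = -4.6
z1[1] = (-1.4)·(2) + (0.4)·(-2) + (0.6)·(0) + 0.0 = -3.6
z1[2] = (-1.1)·(2) + (-0.2)·(-2) + (0.0)·(0) + 0.4 = -1.4
h = sigmoid(z1) = [0.01, 0.0266, 0.1978]
output = (0.9)·(0.01) + (1.0)·(0.0266) + (0.5)·(0.1978) - 0.7 = -0.5655

-0.5655


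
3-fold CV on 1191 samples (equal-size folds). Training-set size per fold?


Fold size = 1191/3 = 397
Training per fold = 1191 - 397 = 794

794


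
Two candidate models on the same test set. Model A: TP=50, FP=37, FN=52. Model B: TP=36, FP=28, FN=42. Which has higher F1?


Model A: P=50/87=0.5747, R=50/102=0.4902, F1=2PR/(P+R)=2TP/(2TP+FP+FN)=100/189=0.5291
Model B: P=36/64=0.5625, R=36/78=0.4615, F1=2PR/(P+R)=2TP/(2TP+FP+FN)=72/142=0.507
0.5291 > 0.507 → Model A

Model A


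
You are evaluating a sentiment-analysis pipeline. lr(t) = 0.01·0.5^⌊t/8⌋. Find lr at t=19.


n_drops = ⌊19/8⌋ = 2
lr = 0.01·0.5^2 = 0.01·0.25 = 0.0025

0.0025


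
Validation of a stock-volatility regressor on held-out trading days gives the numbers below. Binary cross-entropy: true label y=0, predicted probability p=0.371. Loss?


BCE = -[y·ln(p) + (1-y)·ln(1-p)]
= -0 - 1·ln(1-0.371)
= -ln(0.629) = 0.4636

0.4636


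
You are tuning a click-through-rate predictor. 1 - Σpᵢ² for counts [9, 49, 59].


Probabilities: [9/117, 49/117, 59/117] ≈ [0.0769, 0.4188, 0.5043]
Σpᵢ² = (81 + 2401 + 3481)/117² = 5963/13689
Gini = 1 - Σpᵢ² = 1 - 5963/13689 = 0.5644

0.5644


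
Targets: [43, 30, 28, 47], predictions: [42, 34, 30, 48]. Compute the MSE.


Squared errors: (43-42)²=1, (30-34)²=16, (28-30)²=4, (47-48)²=1
Sum = 22
MSE = 22/4 = 11/2

11/2


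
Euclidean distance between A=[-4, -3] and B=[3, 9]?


d = √((-4-3)² + (-3-9)²)
  = √(49 + 144)
  = √193 = 13.8924

13.8924


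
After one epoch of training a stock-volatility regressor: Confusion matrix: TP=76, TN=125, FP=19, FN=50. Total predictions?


Total = TP + TN + FP + FN
= 76 + 125 + 19 + 50
= 270
(Predicted positive: 95, predicted negative: 175)

270


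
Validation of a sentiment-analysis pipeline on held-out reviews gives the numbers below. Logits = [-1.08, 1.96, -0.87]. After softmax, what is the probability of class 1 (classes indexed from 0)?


Exponentials: e^-1.08=0.3396, e^1.96=7.0993, e^-0.87=0.419
Sum = 7.8579
Softmax = [0.0432, 0.9035, 0.0533]
p[1] = 7.0993/7.8579 = 0.9035

0.9035


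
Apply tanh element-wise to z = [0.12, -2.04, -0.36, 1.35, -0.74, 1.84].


tanh(0.12) = 0.1194
tanh(-2.04) = -0.9667
tanh(-0.36) = -0.3452
tanh(1.35) = 0.8741
tanh(-0.74) = -0.6291
tanh(1.84) = 0.9508
result = [0.1194, -0.9667, -0.3452, 0.8741, -0.6291, 0.9508]

[0.1194, -0.9667, -0.3452, 0.8741, -0.6291, 0.9508]


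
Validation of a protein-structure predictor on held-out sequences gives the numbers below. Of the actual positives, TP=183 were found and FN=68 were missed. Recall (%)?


Recall = TP/(TP+FN)
= 183/(183+68)
= 183/251 = 72.91%

72.91%


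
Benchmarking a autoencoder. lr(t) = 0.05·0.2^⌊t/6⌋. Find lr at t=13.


n_drops = ⌊13/6⌋ = 2
lr = 0.05·0.2^2 = 0.05·0.04 = 0.002

0.002


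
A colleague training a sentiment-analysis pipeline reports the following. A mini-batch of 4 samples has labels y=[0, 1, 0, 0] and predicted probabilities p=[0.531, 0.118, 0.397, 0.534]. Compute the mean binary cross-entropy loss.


L[0] = -ln(1-0.531) = -ln(0.469) = 0.7572
L[1] = -ln(0.118) = 2.1371
L[2] = -ln(1-0.397) = -ln(0.603) = 0.5058
L[3] = -ln(1-0.534) = -ln(0.466) = 0.7636
mean = (0.7572 + 2.1371 + 0.5058 + 0.7636)/4 = 1.0409

1.0409


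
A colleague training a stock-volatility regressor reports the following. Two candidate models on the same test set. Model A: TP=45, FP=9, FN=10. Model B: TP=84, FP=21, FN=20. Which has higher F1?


Model A: P=45/54=0.8333, R=45/55=0.8182, F1=2PR/(P+R)=2TP/(2TP+FP+FN)=90/109=0.8257
Model B: P=84/105=0.8, R=84/104=0.8077, F1=2PR/(P+R)=2TP/(2TP+FP+FN)=168/209=0.8038
0.8257 > 0.8038 → Model A

Model A


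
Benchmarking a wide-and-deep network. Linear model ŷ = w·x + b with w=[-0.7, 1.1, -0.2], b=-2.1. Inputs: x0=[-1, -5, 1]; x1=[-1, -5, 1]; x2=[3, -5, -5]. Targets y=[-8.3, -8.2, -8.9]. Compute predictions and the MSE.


ŷ0 = (-0.7)·(-1) + (1.1)·(-5) + (-0.2)·(1) - 2.1 = -7.1
ŷ1 = (-0.7)·(-1) + (1.1)·(-5) + (-0.2)·(1) - 2.1 = -7.1
ŷ2 = (-0.7)·(3) + (1.1)·(-5) + (-0.2)·(-5) - 2.1 = -8.7
errors² = [1.44, 1.21, 0.04]
MSE = 2.6900/3 = 0.8967

0.8967


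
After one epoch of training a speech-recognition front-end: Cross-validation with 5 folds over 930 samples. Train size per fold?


Fold size = 930/5 = 186
Training per fold = 930 - 186 = 744

744


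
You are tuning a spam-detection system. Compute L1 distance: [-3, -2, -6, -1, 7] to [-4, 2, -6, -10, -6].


d = |-3+ 4| + |-2-2| + |-6+ 6| + |-1+ 10| + |7+ 6|
  = 1 + 4 + 0 + 9 + 13
  = 27

27


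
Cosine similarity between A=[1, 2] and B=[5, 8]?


A·B = 1·5 + 2·8 = 21
‖A‖ = √5 = 2.2361, ‖B‖ = √89 = 9.434
cos = 21/(√5·√89) = 21/√445 = 0.9955

0.9955


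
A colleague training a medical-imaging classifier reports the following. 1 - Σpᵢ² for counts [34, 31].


Probabilities: [34/65, 31/65] ≈ [0.5231, 0.4769]
Σpᵢ² = (1156 + 961)/65² = 2117/4225
Gini = 1 - Σpᵢ² = 1 - 2117/4225 = 0.4989

0.4989


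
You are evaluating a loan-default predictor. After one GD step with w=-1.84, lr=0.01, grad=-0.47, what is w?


w_new = w - α·∇
= -1.84 - 0.01·-0.47
= -1.84 + 0.0047
= -1.8353

-1.8353


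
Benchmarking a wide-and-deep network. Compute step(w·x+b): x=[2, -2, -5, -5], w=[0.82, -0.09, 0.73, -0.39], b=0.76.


z = (2)·(0.82) + (-2)·(-0.09) + (-5)·(0.73) + (-5)·(-0.39) + 0.76
  = 0.88
step(z) = 1 (z≥0)

1


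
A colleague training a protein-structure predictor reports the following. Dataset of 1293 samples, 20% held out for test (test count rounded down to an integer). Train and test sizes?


Test = ⌊1293·20/100⌋ = 258
Train = 1293 - 258 = 1035

Train: 1035, Test: 258


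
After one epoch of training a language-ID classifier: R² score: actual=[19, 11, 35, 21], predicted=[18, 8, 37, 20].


ȳ = 21.5
SS_res = Σ(y-ŷ)² = 15
SS_tot = Σ(y-ȳ)² = 299
R² = 1 - SS_res/SS_tot = 1 - 0.0502 = 0.9498

0.9498


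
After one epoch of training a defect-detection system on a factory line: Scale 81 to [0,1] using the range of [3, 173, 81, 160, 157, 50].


min=3, max=173
(81-3)/(173-3) = 78/170 = 0.4588

0.4588


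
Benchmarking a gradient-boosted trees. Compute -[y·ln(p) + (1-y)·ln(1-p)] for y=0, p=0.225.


BCE = -[y·ln(p) + (1-y)·ln(1-p)]
= -0 - 1·ln(1-0.225)
= -ln(0.775) = 0.2549

0.2549


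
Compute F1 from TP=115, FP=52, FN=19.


Precision = 115/167 = 0.6886
Recall = 115/134 = 0.8582
F1 = 2·P·R/(P+R) = 2·TP/(2·TP+FP+FN) = 230/(230+52+19) = 230/301 = 0.7641

0.7641


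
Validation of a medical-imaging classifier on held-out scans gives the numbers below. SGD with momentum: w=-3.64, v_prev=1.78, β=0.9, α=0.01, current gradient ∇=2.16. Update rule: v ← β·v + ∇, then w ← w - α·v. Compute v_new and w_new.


v_new = 0.9·1.78 + 2.16 = 1.602 + 2.16 = 3.762
w_new = -3.64 - 0.01·3.762 = -3.64 - 0.03762 = -3.67762

v_new=3.762, w_new=-3.67762


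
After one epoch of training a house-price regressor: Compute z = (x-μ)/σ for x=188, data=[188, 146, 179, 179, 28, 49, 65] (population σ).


μ = 119.1429, σ = 64.1281
z = (188 - 119.1429)/64.1281 = 1.0737

1.0737


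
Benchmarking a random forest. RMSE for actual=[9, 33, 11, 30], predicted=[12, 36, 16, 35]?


MSE = 68/4 = 17
RMSE = √(68/4) = 4.1231

4.1231


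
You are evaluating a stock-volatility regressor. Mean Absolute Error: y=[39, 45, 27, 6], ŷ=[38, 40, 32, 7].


Absolute errors: |39-38|=1, |45-40|=5, |27-32|=5, |6-7|=1
Sum = 12
MAE = 12/4 = 3

3


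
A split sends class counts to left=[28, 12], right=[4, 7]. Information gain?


Parent = [32, 19], H_parent = 0.9526
H_left = 0.8813 (n=40), H_right = 0.9457 (n=11)
H_children = (40/51)·0.8813 + (11/51)·0.9457 = 0.8952
IG = 0.9526 - 0.8952 = 0.0574

0.0574


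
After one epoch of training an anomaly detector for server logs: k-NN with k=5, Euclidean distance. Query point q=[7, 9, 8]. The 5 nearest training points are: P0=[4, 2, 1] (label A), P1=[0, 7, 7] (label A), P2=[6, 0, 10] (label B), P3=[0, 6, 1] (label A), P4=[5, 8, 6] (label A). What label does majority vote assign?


d(q,P0) = 10.3441  (label A)
d(q,P1) = 7.3485  (label A)
d(q,P2) = 9.2736  (label B)
d(q,P3) = 10.3441  (label A)
d(q,P4) = 3.0  (label A)
Votes: A=4, B=1
Majority → A

A


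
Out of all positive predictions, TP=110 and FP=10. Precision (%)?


Precision = TP/(TP+FP)
= 110/(110+10)
= 110/120 = 91.67%

91.67%


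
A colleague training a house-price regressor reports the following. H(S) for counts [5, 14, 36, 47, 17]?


Probabilities: [5/119, 14/119, 36/119, 47/119, 17/119] ≈ [0.042, 0.1176, 0.3025, 0.395, 0.1429]
H = -((5/119)·log₂(5/119) + (14/119)·log₂(14/119) + (36/119)·log₂(36/119) + (47/119)·log₂(47/119) + (17/119)·log₂(17/119))
  = 2.0076 bits

2.0076 bits


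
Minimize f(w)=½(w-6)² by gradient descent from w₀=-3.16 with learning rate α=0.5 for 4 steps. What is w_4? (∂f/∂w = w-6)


step 1: grad = -3.16-6 = -9.16; w = -3.16 - 0.5·(-9.16) = 1.42
step 2: grad = 1.42-6 = -4.58; w = 1.42 - 0.5·(-4.58) = 3.71
step 3: grad = 3.71-6 = -2.29; w = 3.71 - 0.5·(-2.29) = 4.855
step 4: grad = 4.855-6 = -1.145; w = 4.855 - 0.5·(-1.145) = 5.4275

5.4275


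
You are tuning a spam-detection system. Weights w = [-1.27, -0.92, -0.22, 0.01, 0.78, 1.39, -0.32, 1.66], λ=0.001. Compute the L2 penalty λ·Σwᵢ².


‖w‖₂² = (-1.27)² + (-0.92)² + (-0.22)² + (0.01)² + (0.78)² + (1.39)² + (-0.32)² + (1.66)²
     = 1.6129 + 0.8464 + 0.0484 + 0.0001 + 0.6084 + 1.9321 + 0.1024 + 2.7556
     = 7.9063
λ·‖w‖₂² = 0.001·7.9063 = 0.007906

0.007906


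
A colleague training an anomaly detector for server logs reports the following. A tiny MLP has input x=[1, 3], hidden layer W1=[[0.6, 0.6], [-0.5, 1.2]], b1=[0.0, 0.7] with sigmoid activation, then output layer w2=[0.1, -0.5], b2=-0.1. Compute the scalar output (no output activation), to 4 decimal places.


z1[0] = (0.6)·(1) + (0.6)·(3) + 0.0 = 2.4
z1[1] = (-0.5)·(1) + (1.2)·(3) + 0.7 = 3.8
h = sigmoid(z1) = [0.9168, 0.9781]
output = (0.1)·(0.9168) + (-0.5)·(0.9781) - 0.1 = -0.4974

-0.4974


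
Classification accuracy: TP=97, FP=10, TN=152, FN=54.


Accuracy = (TP+TN)/(TP+TN+FP+FN)
= (97+152)/(313)
= 249/313 = 79.55%

79.55%


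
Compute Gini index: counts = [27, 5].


Probabilities: [27/32, 5/32] ≈ [0.8438, 0.1562]
Σpᵢ² = (729 + 25)/32² = 754/1024
Gini = 1 - Σpᵢ² = 1 - 754/1024 = 0.2637

0.2637


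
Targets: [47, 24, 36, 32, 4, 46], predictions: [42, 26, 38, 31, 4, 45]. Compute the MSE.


Squared errors: (47-42)²=25, (24-26)²=4, (36-38)²=4, (32-31)²=1, (4-4)²=0, (46-45)²=1
Sum = 35
MSE = 35/6 = 35/6

35/6


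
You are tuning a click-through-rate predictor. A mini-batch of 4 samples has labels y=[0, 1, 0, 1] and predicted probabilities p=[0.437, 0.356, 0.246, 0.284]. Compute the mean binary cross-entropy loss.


L[0] = -ln(1-0.437) = -ln(0.563) = 0.5745
L[1] = -ln(0.356) = 1.0328
L[2] = -ln(1-0.246) = -ln(0.754) = 0.2824
L[3] = -ln(0.284) = 1.2588
mean = (0.5745 + 1.0328 + 0.2824 + 1.2588)/4 = 0.7871

0.7871


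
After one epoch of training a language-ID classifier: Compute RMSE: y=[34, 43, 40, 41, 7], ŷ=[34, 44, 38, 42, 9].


MSE = 10/5 = 2
RMSE = √(10/5) = 1.4142

1.4142


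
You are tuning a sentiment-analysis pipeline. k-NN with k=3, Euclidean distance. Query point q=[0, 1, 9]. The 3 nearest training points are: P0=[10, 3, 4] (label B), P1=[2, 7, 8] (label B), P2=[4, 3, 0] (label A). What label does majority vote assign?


d(q,P0) = 11.3578  (label B)
d(q,P1) = 6.4031  (label B)
d(q,P2) = 10.0499  (label A)
Votes: A=1, B=2
Majority → B

B


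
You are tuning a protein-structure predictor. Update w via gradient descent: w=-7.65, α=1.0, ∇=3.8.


w_new = w - α·∇
= -7.65 - 1.0·3.8
= -7.65 - 3.8
= -11.45

-11.45


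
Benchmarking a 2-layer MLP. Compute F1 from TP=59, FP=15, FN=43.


Precision = 59/74 = 0.7973
Recall = 59/102 = 0.5784
F1 = 2·P·R/(P+R) = 2·TP/(2·TP+FP+FN) = 118/(118+15+43) = 118/176 = 0.6705

0.6705


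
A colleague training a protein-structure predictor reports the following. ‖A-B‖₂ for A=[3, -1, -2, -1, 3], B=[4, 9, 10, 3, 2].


d = √((3-4)² + (-1-9)² + (-2-10)² + (-1-3)² + (3-2)²)
  = √(1 + 100 + 144 + 16 + 1)
  = √262 = 16.1864

16.1864


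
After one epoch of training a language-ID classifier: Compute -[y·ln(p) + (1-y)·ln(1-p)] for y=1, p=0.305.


BCE = -[y·ln(p) + (1-y)·ln(1-p)]
= -1·ln(0.305) - 0
= -ln(0.305) = 1.1874

1.1874


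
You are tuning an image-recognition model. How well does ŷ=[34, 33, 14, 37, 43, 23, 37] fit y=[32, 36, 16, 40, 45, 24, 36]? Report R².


ȳ = 32.7143
SS_res = Σ(y-ŷ)² = 32
SS_tot = Σ(y-ȳ)² = 581.43
R² = 1 - SS_res/SS_tot = 1 - 0.055 = 0.945

0.945


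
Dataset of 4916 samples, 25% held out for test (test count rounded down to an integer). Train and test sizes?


Test = ⌊4916·25/100⌋ = 1229
Train = 4916 - 1229 = 3687

Train: 3687, Test: 1229


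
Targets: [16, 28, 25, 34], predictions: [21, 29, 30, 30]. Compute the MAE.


Absolute errors: |16-21|=5, |28-29|=1, |25-30|=5, |34-30|=4
Sum = 15
MAE = 15/4 = 15/4

15/4


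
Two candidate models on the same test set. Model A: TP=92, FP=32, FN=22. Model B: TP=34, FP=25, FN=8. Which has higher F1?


Model A: P=92/124=0.7419, R=92/114=0.807, F1=2PR/(P+R)=2TP/(2TP+FP+FN)=184/238=0.7731
Model B: P=34/59=0.5763, R=34/42=0.8095, F1=2PR/(P+R)=2TP/(2TP+FP+FN)=68/101=0.6733
0.7731 > 0.6733 → Model A

Model A


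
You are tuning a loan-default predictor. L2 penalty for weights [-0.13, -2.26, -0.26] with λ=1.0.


‖w‖₂² = (-0.13)² + (-2.26)² + (-0.26)²
     = 0.0169 + 5.1076 + 0.0676
     = 5.1921
λ·‖w‖₂² = 1.0·5.1921 = 5.1921

5.1921


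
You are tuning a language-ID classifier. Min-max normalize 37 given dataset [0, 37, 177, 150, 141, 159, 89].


min=0, max=177
(37-0)/(177-0) = 37/177 = 0.209

0.209


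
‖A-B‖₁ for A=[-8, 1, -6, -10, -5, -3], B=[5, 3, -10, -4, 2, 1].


d = |-8-5| + |1-3| + |-6+ 10| + |-10+ 4| + |-5-2| + |-3-1|
  = 13 + 2 + 4 + 6 + 7 + 4
  = 36

36


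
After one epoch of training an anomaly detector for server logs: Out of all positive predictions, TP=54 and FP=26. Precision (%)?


Precision = TP/(TP+FP)
= 54/(54+26)
= 54/80 = 67.5%

67.5%


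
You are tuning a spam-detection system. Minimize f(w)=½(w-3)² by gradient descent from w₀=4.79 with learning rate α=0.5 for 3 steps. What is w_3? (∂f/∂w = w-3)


step 1: grad = 4.79-3 = 1.79; w = 4.79 - 0.5·(1.79) = 3.895
step 2: grad = 3.895-3 = 0.895; w = 3.895 - 0.5·(0.895) = 3.4475
step 3: grad = 3.4475-3 = 0.4475; w = 3.4475 - 0.5·(0.4475) = 3.22375

3.22375


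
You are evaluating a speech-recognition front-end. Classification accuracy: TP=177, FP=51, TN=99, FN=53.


Accuracy = (TP+TN)/(TP+TN+FP+FN)
= (177+99)/(380)
= 276/380 = 72.63%

72.63%


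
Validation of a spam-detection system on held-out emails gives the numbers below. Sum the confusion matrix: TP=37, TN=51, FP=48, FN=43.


Total = TP + TN + FP + FN
= 37 + 51 + 48 + 43
= 179
(Predicted positive: 85, predicted negative: 94)

179


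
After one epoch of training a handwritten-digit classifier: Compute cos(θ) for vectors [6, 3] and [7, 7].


A·B = 6·7 + 3·7 = 63
‖A‖ = √45 = 6.7082, ‖B‖ = √98 = 9.8995
cos = 63/(√45·√98) = 63/√4410 = 0.9487

0.9487


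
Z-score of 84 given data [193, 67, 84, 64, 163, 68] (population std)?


μ = 106.5, σ = 51.6874
z = (84 - 106.5)/51.6874 = -0.4353

-0.4353


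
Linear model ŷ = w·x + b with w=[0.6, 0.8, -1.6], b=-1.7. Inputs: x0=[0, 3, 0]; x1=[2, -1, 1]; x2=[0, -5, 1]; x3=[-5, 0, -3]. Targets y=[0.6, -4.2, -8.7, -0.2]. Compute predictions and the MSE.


ŷ0 = (0.6)·(0) + (0.8)·(3) + (-1.6)·(0) - 1.7 = 0.7
ŷ1 = (0.6)·(2) + (0.8)·(-1) + (-1.6)·(1) - 1.7 = -2.9
ŷ2 = (0.6)·(0) + (0.8)·(-5) + (-1.6)·(1) - 1.7 = -7.3
ŷ3 = (0.6)·(-5) + (0.8)·(0) + (-1.6)·(-3) - 1.7 = 0.1
errors² = [0.01, 1.69, 1.96, 0.09]
MSE = 3.7500/4 = 0.9375

0.9375


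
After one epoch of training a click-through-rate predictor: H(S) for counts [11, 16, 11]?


Probabilities: [11/38, 16/38, 11/38] ≈ [0.2895, 0.4211, 0.2895]
H = -((11/38)·log₂(11/38) + (16/38)·log₂(16/38) + (11/38)·log₂(11/38))
  = 1.5609 bits

1.5609 bits


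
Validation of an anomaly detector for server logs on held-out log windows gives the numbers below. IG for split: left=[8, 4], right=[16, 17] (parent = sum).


Parent = [24, 21], H_parent = 0.9968
H_left = 0.9183 (n=12), H_right = 0.9993 (n=33)
H_children = (12/45)·0.9183 + (33/45)·0.9993 = 0.9777
IG = 0.9968 - 0.9777 = 0.0191

0.0191


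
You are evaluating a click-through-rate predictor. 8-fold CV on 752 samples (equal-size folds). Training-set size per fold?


Fold size = 752/8 = 94
Training per fold = 752 - 94 = 658

658


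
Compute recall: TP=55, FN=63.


Recall = TP/(TP+FN)
= 55/(55+63)
= 55/118 = 46.61%

46.61%


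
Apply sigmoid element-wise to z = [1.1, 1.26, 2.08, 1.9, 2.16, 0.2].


σ(1.1) = 1/(1+e^-1.1) = 0.7503
σ(1.26) = 1/(1+e^-1.26) = 0.779
σ(2.08) = 1/(1+e^-2.08) = 0.8889
σ(1.9) = 1/(1+e^-1.9) = 0.8699
σ(2.16) = 1/(1+e^-2.16) = 0.8966
σ(0.2) = 1/(1+e^-0.2) = 0.5498
result = [0.7503, 0.779, 0.8889, 0.8699, 0.8966, 0.5498]

[0.7503, 0.779, 0.8889, 0.8699, 0.8966, 0.5498]


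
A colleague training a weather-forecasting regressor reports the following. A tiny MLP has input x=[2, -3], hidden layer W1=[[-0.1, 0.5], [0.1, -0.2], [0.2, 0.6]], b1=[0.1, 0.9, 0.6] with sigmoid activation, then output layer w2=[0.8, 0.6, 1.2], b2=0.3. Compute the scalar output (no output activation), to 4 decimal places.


z1[0] = (-0.1)·(2) + (0.5)·(-3) + 0.1 = -1.6
z1[1] = (0.1)·(2) + (-0.2)·(-3) + 0.9 = 1.7
z1[2] = (0.2)·(2) + (0.6)·(-3) + 0.6 = -0.8
h = sigmoid(z1) = [0.168, 0.8455, 0.31]
output = (0.8)·(0.168) + (0.6)·(0.8455) + (1.2)·(0.31) + 0.3 = 1.3137

1.3137


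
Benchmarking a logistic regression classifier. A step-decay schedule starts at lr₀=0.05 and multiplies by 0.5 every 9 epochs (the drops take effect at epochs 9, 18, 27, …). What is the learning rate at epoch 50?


n_drops = ⌊50/9⌋ = 5
lr = 0.05·0.5^5 = 0.05·0.03125 = 0.0015625

0.0015625


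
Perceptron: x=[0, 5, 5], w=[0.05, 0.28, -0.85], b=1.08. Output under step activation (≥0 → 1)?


z = (0)·(0.05) + (5)·(0.28) + (5)·(-0.85) + 1.08
  = -1.77
step(z) = 0 (z<0)

0


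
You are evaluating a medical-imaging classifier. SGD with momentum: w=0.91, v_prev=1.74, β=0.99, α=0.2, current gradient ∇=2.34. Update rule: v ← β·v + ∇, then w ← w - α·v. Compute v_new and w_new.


v_new = 0.99·1.74 + 2.34 = 1.7226 + 2.34 = 4.0626
w_new = 0.91 - 0.2·4.0626 = 0.91 - 0.81252 = 0.09748

v_new=4.0626, w_new=0.09748


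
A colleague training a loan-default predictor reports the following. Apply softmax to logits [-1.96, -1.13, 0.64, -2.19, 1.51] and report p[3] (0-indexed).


Exponentials: e^-1.96=0.1409, e^-1.13=0.323, e^0.64=1.8965, e^-2.19=0.1119, e^1.51=4.5267
Sum = 6.999
Softmax = [0.0201, 0.0462, 0.271, 0.016, 0.6468]
p[3] = 0.1119/6.999 = 0.016

0.016


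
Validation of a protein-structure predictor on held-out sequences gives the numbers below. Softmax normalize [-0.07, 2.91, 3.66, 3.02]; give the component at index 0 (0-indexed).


Exponentials: e^-0.07=0.9324, e^2.91=18.3568, e^3.66=38.8613, e^3.02=20.4913
Sum = 78.6418
Softmax = [0.0119, 0.2334, 0.4942, 0.2606]
p[0] = 0.9324/78.6418 = 0.0119

0.0119


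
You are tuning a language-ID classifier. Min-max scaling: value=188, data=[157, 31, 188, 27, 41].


min=27, max=188
(188-27)/(188-27) = 161/161 = 1.0

1.0


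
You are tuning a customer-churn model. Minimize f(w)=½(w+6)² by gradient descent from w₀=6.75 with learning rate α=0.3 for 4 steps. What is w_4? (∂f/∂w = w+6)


step 1: grad = 6.75+6 = 12.75; w = 6.75 - 0.3·(12.75) = 2.925
step 2: grad = 2.925+6 = 8.925; w = 2.925 - 0.3·(8.925) = 0.2475
step 3: grad = 0.2475+6 = 6.2475; w = 0.2475 - 0.3·(6.2475) = -1.62675
step 4: grad = -1.62675+6 = 4.37325; w = -1.62675 - 0.3·(4.37325) = -2.938725

-2.938725


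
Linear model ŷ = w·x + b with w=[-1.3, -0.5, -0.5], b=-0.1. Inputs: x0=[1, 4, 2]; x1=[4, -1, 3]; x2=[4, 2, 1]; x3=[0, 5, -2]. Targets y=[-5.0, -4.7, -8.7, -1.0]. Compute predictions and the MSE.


ŷ0 = (-1.3)·(1) + (-0.5)·(4) + (-0.5)·(2) - 0.1 = -4.4
ŷ1 = (-1.3)·(4) + (-0.5)·(-1) + (-0.5)·(3) - 0.1 = -6.3
ŷ2 = (-1.3)·(4) + (-0.5)·(2) + (-0.5)·(1) - 0.1 = -6.8
ŷ3 = (-1.3)·(0) + (-0.5)·(5) + (-0.5)·(-2) - 0.1 = -1.6
errors² = [0.36, 2.56, 3.61, 0.36]
MSE = 6.8900/4 = 1.7225

1.7225


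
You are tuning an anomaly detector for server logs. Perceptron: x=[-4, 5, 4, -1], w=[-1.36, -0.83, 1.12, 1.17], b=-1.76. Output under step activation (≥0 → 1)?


z = (-4)·(-1.36) + (5)·(-0.83) + (4)·(1.12) + (-1)·(1.17) - 1.76
  = 2.84
step(z) = 1 (z≥0)

1


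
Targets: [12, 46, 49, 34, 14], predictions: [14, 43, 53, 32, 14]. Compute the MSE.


Squared errors: (12-14)²=4, (46-43)²=9, (49-53)²=16, (34-32)²=4, (14-14)²=0
Sum = 33
MSE = 33/5 = 33/5

33/5


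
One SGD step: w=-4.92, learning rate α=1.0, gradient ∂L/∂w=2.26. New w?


w_new = w - α·∇
= -4.92 - 1.0·2.26
= -4.92 - 2.26
= -7.18

-7.18


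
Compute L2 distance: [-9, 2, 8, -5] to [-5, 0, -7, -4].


d = √((-9+ 5)² + (2-0)² + (8+ 7)² + (-5+ 4)²)
  = √(16 + 4 + 225 + 1)
  = √246 = 15.6844

15.6844


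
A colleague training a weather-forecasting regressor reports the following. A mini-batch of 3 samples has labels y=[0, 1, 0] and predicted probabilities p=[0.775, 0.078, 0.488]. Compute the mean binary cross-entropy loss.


L[0] = -ln(1-0.775) = -ln(0.225) = 1.4917
L[1] = -ln(0.078) = 2.551
L[2] = -ln(1-0.488) = -ln(0.512) = 0.6694
mean = (1.4917 + 2.551 + 0.6694)/3 = 1.5707

1.5707


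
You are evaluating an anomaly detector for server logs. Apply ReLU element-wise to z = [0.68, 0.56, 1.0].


ReLU(0.68) = max(0, 0.68) = 0.68
ReLU(0.56) = max(0, 0.56) = 0.56
ReLU(1.0) = max(0, 1.0) = 1.0
result = [0.68, 0.56, 1.0]

[0.68, 0.56, 1.0]


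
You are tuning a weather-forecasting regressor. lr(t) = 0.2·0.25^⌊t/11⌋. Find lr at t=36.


n_drops = ⌊36/11⌋ = 3
lr = 0.2·0.25^3 = 0.2·0.015625 = 0.003125

0.003125


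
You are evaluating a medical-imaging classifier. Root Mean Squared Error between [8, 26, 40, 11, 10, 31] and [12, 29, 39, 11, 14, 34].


MSE = 51/6 = 8.5
RMSE = √(51/6) = 2.9155

2.9155


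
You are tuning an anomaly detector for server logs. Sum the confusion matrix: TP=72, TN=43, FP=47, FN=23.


Total = TP + TN + FP + FN
= 72 + 43 + 47 + 23
= 185
(Predicted positive: 119, predicted negative: 66)

185


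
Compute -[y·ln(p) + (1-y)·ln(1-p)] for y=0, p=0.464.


BCE = -[y·ln(p) + (1-y)·ln(1-p)]
= -0 - 1·ln(1-0.464)
= -ln(0.536) = 0.6236

0.6236


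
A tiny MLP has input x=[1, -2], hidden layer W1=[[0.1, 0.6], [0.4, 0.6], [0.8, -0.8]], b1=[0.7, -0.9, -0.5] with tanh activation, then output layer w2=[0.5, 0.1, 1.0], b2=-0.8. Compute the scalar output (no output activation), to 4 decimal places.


z1[0] = (0.1)·(1) + (0.6)·(-2) + 0.7 = -0.4
z1[1] = (0.4)·(1) + (0.6)·(-2) - 0.9 = -1.7
z1[2] = (0.8)·(1) + (-0.8)·(-2) - 0.5 = 1.9
h = tanh(z1) = [-0.3799, -0.9354, 0.9562]
output = (0.5)·(-0.3799) + (0.1)·(-0.9354) + (1.0)·(0.9562) - 0.8 = -0.1273

-0.1273


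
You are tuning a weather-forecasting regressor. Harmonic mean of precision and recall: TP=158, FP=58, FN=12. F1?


Precision = 158/216 = 0.7315
Recall = 158/170 = 0.9294
F1 = 2·P·R/(P+R) = 2·TP/(2·TP+FP+FN) = 316/(316+58+12) = 316/386 = 0.8187

0.8187


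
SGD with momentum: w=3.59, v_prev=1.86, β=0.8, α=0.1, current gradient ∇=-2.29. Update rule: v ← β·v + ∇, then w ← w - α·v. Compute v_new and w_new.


v_new = 0.8·1.86 - 2.29 = 1.488 - 2.29 = -0.802
w_new = 3.59 - 0.1·-0.802 = 3.59 + 0.0802 = 3.6702

v_new=-0.802, w_new=3.6702


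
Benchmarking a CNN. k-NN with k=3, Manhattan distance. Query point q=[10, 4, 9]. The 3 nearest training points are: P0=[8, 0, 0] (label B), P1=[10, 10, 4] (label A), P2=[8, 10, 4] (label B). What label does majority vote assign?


d(q,P0) = 15  (label B)
d(q,P1) = 11  (label A)
d(q,P2) = 13  (label B)
Votes: A=1, B=2
Majority → B

B


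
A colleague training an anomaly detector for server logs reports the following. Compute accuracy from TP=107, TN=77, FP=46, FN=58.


Accuracy = (TP+TN)/(TP+TN+FP+FN)
= (107+77)/(288)
= 184/288 = 63.89%

63.89%


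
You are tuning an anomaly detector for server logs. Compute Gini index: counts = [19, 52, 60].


Probabilities: [19/131, 52/131, 60/131] ≈ [0.145, 0.3969, 0.458]
Σpᵢ² = (361 + 2704 + 3600)/131² = 6665/17161
Gini = 1 - Σpᵢ² = 1 - 6665/17161 = 0.6116

0.6116


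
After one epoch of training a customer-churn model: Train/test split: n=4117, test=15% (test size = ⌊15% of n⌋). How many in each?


Test = ⌊4117·15/100⌋ = 617
Train = 4117 - 617 = 3500

Train: 3500, Test: 617


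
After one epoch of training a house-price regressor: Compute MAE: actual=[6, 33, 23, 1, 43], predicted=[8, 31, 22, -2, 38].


Absolute errors: |6-8|=2, |33-31|=2, |23-22|=1, |1+ 2|=3, |43-38|=5
Sum = 13
MAE = 13/5 = 13/5

13/5


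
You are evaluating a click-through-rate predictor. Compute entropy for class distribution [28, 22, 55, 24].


Probabilities: [28/129, 22/129, 55/129, 24/129] ≈ [0.2171, 0.1705, 0.4264, 0.186]
H = -((28/129)·log₂(28/129) + (22/129)·log₂(22/129) + (55/129)·log₂(55/129) + (24/129)·log₂(24/129))
  = 1.8893 bits

1.8893 bits


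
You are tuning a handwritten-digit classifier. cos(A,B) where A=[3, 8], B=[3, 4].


A·B = 3·3 + 8·4 = 41
‖A‖ = √73 = 8.544, ‖B‖ = √25 = 5
cos = 41/(√73·√25) = 41/√1825 = 0.9597

0.9597


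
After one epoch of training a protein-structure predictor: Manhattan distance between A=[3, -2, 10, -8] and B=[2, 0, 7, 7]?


d = |3-2| + |-2-0| + |10-7| + |-8-7|
  = 1 + 2 + 3 + 15
  = 21

21


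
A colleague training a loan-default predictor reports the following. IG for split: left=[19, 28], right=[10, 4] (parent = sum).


Parent = [29, 32], H_parent = 0.9983
H_left = 0.9734 (n=47), H_right = 0.8631 (n=14)
H_children = (47/61)·0.9734 + (14/61)·0.8631 = 0.9481
IG = 0.9983 - 0.9481 = 0.0502

0.0502


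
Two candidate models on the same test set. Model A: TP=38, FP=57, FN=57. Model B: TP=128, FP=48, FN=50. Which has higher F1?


Model A: P=38/95=0.4, R=38/95=0.4, F1=2PR/(P+R)=2TP/(2TP+FP+FN)=76/190=0.4
Model B: P=128/176=0.7273, R=128/178=0.7191, F1=2PR/(P+R)=2TP/(2TP+FP+FN)=256/354=0.7232
0.4 < 0.7232 → Model B

Model B


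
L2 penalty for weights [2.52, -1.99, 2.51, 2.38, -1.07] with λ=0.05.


‖w‖₂² = (2.52)² + (-1.99)² + (2.51)² + (2.38)² + (-1.07)²
     = 6.3504 + 3.9601 + 6.3001 + 5.6644 + 1.1449
     = 23.4199
λ·‖w‖₂² = 0.05·23.4199 = 1.170995

1.170995


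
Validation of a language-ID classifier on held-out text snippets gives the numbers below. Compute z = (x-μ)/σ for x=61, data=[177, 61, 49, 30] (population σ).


μ = 79.25, σ = 57.5082
z = (61 - 79.25)/57.5082 = -0.3173

-0.3173


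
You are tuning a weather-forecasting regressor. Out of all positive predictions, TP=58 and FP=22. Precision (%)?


Precision = TP/(TP+FP)
= 58/(58+22)
= 58/80 = 72.5%

72.5%


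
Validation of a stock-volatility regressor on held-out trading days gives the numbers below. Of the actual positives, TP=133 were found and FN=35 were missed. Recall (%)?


Recall = TP/(TP+FN)
= 133/(133+35)
= 133/168 = 79.17%

79.17%


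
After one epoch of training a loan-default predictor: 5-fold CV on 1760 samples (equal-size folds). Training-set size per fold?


Fold size = 1760/5 = 352
Training per fold = 1760 - 352 = 1408

1408


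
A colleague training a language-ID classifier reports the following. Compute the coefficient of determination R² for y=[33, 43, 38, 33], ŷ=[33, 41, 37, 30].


ȳ = 36.75
SS_res = Σ(y-ŷ)² = 14
SS_tot = Σ(y-ȳ)² = 68.75
R² = 1 - SS_res/SS_tot = 1 - 0.2036 = 0.7964

0.7964


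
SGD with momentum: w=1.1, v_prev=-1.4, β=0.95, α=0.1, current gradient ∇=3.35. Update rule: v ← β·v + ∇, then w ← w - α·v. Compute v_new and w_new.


v_new = 0.95·-1.4 + 3.35 = -1.33 + 3.35 = 2.02
w_new = 1.1 - 0.1·2.02 = 1.1 - 0.202 = 0.898

v_new=2.02, w_new=0.898


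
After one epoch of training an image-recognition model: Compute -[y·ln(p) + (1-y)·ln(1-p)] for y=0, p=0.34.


BCE = -[y·ln(p) + (1-y)·ln(1-p)]
= -0 - 1·ln(1-0.34)
= -ln(0.66) = 0.4155

0.4155


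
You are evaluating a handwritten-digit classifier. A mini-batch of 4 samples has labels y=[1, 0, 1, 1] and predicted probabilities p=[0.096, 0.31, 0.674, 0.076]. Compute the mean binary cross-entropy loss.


L[0] = -ln(0.096) = 2.3434
L[1] = -ln(1-0.31) = -ln(0.69) = 0.3711
L[2] = -ln(0.674) = 0.3945
L[3] = -ln(0.076) = 2.577
mean = (2.3434 + 0.3711 + 0.3945 + 2.577)/4 = 1.4215

1.4215


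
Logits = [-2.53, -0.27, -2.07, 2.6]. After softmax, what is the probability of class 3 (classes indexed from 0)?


Exponentials: e^-2.53=0.0797, e^-0.27=0.7634, e^-2.07=0.1262, e^2.6=13.4637
Sum = 14.433
Softmax = [0.0055, 0.0529, 0.0087, 0.9328]
p[3] = 13.4637/14.433 = 0.9328

0.9328


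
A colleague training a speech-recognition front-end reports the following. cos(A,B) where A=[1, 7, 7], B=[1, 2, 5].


A·B = 1·1 + 7·2 + 7·5 = 50
‖A‖ = √99 = 9.9499, ‖B‖ = √30 = 5.4772
cos = 50/(√99·√30) = 50/√2970 = 0.9175

0.9175


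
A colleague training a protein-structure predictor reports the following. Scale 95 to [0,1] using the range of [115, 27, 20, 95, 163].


min=20, max=163
(95-20)/(163-20) = 75/143 = 0.5245

0.5245


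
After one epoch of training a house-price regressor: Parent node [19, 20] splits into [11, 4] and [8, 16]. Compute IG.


Parent = [19, 20], H_parent = 0.9995
H_left = 0.8366 (n=15), H_right = 0.9183 (n=24)
H_children = (15/39)·0.8366 + (24/39)·0.9183 = 0.8869
IG = 0.9995 - 0.8869 = 0.1126

0.1126


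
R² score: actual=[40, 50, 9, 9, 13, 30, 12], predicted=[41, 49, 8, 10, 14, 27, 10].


ȳ = 23.2857
SS_res = Σ(y-ŷ)² = 18
SS_tot = Σ(y-ȳ)² = 1679.43
R² = 1 - SS_res/SS_tot = 1 - 0.0107 = 0.9893

0.9893


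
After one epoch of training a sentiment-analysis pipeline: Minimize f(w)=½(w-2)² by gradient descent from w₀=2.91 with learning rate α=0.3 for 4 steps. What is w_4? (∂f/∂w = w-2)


step 1: grad = 2.91-2 = 0.91; w = 2.91 - 0.3·(0.91) = 2.637
step 2: grad = 2.637-2 = 0.637; w = 2.637 - 0.3·(0.637) = 2.4459
step 3: grad = 2.4459-2 = 0.4459; w = 2.4459 - 0.3·(0.4459) = 2.31213
step 4: grad = 2.31213-2 = 0.31213; w = 2.31213 - 0.3·(0.31213) = 2.218491

2.218491


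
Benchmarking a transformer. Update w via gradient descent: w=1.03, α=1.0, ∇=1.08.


w_new = w - α·∇
= 1.03 - 1.0·1.08
= 1.03 - 1.08
= -0.05

-0.05


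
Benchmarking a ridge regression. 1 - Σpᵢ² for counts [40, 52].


Probabilities: [40/92, 52/92] ≈ [0.4348, 0.5652]
Σpᵢ² = (1600 + 2704)/92² = 4304/8464
Gini = 1 - Σpᵢ² = 1 - 4304/8464 = 0.4915

0.4915


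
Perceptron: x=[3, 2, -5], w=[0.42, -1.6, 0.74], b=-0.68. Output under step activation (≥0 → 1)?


z = (3)·(0.42) + (2)·(-1.6) + (-5)·(0.74) - 0.68
  = -6.32
step(z) = 0 (z<0)

0


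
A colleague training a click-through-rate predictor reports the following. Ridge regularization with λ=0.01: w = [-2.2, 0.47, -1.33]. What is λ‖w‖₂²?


‖w‖₂² = (-2.2)² + (0.47)² + (-1.33)²
     = 4.84 + 0.2209 + 1.7689
     = 6.8298
λ·‖w‖₂² = 0.01·6.8298 = 0.068298

0.068298
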